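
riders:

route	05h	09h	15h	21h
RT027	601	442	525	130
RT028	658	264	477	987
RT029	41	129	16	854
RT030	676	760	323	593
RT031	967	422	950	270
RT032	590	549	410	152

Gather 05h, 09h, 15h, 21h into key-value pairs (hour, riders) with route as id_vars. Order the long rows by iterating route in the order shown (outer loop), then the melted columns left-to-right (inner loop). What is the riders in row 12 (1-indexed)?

24 rows total (6 × 4). Row 12: index ⌊(12-1)/4⌋ = 2 into route → RT029; (12-1) mod 4 = 3 into the melted columns → 21h.
So row 12 is (RT029, 21h, 854); riders = 854.

854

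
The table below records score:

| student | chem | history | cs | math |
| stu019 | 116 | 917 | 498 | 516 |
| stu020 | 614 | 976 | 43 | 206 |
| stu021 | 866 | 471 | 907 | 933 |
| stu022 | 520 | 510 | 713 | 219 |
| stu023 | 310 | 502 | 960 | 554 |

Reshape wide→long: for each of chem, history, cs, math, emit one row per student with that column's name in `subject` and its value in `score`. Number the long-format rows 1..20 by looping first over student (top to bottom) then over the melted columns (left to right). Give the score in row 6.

20 rows total (5 × 4). Row 6: index ⌊(6-1)/4⌋ = 1 into student → stu020; (6-1) mod 4 = 1 into the melted columns → history.
So row 6 is (stu020, history, 976); score = 976.

976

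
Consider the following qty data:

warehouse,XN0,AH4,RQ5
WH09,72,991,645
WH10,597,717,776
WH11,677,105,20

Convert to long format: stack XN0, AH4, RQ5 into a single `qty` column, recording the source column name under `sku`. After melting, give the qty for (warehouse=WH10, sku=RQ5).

Unpivoting turns each (warehouse, wide-column) pair into one long row.
The wide cell at row WH10, column RQ5 holds 776, so the long row (WH10, RQ5) has qty=776.

776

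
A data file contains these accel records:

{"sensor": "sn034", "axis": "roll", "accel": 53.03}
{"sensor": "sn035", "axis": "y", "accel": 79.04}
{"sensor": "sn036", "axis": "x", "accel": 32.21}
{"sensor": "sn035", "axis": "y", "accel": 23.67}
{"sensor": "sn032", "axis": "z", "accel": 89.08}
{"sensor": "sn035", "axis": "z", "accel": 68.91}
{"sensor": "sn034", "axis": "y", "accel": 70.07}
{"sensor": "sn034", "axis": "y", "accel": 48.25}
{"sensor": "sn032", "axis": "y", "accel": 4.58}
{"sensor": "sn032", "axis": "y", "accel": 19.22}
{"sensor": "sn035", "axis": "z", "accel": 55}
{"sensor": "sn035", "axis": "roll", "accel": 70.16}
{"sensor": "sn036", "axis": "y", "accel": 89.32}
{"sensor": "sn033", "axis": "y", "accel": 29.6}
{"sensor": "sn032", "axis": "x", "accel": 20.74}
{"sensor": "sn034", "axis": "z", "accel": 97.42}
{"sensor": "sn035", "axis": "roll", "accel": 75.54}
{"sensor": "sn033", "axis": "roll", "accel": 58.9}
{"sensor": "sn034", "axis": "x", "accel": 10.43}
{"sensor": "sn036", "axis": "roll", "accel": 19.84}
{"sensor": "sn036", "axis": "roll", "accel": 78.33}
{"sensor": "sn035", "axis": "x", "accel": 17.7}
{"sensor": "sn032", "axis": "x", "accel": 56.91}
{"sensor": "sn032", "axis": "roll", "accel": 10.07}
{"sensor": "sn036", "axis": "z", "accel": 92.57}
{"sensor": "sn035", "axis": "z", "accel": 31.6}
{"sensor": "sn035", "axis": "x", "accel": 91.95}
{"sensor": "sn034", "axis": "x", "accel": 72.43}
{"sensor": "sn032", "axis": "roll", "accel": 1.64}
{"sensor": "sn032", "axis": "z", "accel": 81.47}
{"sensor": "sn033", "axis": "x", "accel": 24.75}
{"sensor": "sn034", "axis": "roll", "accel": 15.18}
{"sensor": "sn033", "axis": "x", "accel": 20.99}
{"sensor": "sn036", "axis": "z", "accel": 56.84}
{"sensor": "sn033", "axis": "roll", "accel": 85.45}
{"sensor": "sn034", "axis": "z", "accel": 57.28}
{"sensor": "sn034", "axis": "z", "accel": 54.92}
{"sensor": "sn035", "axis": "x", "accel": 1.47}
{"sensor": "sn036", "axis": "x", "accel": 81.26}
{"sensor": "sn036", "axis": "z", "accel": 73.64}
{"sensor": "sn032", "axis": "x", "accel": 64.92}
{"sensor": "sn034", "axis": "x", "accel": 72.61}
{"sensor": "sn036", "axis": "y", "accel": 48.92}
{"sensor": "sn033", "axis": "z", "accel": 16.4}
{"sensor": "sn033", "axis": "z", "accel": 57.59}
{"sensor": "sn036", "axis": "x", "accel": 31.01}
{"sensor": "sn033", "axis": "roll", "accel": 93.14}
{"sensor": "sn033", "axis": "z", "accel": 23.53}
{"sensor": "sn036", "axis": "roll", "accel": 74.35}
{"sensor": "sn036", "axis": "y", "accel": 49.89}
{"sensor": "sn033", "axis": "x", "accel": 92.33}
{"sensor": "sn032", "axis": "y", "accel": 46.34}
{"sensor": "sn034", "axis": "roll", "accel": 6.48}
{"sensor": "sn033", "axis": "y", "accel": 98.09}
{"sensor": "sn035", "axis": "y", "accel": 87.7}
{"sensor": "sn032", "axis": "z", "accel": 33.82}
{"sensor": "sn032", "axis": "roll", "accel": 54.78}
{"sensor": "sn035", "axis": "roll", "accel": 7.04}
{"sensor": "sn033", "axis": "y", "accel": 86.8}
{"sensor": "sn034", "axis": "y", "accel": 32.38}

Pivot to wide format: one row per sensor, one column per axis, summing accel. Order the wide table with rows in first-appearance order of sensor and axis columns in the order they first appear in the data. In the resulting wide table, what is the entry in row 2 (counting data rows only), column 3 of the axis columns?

111.12

With rows in first-appearance order of sensor, row 2 is sensor=sn035. axis columns in first-appearance order: roll, y, x, z; column 3 is x.
Long rows with sensor=sn035, axis=x: 17.7 + 91.95 + 1.47 = 111.12.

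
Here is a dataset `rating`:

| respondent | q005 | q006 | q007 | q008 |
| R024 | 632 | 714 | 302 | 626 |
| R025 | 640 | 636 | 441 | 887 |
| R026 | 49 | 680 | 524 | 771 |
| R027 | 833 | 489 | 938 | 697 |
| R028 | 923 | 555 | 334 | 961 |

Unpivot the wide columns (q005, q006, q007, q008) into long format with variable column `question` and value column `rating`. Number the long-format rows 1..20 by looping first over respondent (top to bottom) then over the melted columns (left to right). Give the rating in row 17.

923

20 rows total (5 × 4). Row 17: index ⌊(17-1)/4⌋ = 4 into respondent → R028; (17-1) mod 4 = 0 into the melted columns → q005.
So row 17 is (R028, q005, 923); rating = 923.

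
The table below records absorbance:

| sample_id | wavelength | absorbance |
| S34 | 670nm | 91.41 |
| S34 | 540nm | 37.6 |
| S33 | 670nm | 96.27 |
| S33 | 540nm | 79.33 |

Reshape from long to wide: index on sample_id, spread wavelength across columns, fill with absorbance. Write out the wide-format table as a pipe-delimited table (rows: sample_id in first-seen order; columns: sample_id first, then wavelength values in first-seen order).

| sample_id | 670nm | 540nm |
| S34 | 91.41 | 37.6 |
| S33 | 96.27 | 79.33 |

Columns: sample_id plus the 2 distinct wavelength values (670nm, 540nm).
For example, row S34 column 670nm takes absorbance=91.41 from the long row (S34, 670nm).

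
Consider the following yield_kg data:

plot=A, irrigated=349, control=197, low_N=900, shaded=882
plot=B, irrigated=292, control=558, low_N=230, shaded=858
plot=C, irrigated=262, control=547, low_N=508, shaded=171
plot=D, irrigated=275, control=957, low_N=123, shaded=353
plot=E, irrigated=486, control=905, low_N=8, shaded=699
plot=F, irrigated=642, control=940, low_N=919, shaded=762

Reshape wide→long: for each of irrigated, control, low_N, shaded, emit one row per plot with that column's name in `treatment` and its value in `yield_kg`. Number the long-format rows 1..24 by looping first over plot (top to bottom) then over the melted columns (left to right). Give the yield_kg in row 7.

230

24 rows total (6 × 4). Row 7: index ⌊(7-1)/4⌋ = 1 into plot → B; (7-1) mod 4 = 2 into the melted columns → low_N.
So row 7 is (B, low_N, 230); yield_kg = 230.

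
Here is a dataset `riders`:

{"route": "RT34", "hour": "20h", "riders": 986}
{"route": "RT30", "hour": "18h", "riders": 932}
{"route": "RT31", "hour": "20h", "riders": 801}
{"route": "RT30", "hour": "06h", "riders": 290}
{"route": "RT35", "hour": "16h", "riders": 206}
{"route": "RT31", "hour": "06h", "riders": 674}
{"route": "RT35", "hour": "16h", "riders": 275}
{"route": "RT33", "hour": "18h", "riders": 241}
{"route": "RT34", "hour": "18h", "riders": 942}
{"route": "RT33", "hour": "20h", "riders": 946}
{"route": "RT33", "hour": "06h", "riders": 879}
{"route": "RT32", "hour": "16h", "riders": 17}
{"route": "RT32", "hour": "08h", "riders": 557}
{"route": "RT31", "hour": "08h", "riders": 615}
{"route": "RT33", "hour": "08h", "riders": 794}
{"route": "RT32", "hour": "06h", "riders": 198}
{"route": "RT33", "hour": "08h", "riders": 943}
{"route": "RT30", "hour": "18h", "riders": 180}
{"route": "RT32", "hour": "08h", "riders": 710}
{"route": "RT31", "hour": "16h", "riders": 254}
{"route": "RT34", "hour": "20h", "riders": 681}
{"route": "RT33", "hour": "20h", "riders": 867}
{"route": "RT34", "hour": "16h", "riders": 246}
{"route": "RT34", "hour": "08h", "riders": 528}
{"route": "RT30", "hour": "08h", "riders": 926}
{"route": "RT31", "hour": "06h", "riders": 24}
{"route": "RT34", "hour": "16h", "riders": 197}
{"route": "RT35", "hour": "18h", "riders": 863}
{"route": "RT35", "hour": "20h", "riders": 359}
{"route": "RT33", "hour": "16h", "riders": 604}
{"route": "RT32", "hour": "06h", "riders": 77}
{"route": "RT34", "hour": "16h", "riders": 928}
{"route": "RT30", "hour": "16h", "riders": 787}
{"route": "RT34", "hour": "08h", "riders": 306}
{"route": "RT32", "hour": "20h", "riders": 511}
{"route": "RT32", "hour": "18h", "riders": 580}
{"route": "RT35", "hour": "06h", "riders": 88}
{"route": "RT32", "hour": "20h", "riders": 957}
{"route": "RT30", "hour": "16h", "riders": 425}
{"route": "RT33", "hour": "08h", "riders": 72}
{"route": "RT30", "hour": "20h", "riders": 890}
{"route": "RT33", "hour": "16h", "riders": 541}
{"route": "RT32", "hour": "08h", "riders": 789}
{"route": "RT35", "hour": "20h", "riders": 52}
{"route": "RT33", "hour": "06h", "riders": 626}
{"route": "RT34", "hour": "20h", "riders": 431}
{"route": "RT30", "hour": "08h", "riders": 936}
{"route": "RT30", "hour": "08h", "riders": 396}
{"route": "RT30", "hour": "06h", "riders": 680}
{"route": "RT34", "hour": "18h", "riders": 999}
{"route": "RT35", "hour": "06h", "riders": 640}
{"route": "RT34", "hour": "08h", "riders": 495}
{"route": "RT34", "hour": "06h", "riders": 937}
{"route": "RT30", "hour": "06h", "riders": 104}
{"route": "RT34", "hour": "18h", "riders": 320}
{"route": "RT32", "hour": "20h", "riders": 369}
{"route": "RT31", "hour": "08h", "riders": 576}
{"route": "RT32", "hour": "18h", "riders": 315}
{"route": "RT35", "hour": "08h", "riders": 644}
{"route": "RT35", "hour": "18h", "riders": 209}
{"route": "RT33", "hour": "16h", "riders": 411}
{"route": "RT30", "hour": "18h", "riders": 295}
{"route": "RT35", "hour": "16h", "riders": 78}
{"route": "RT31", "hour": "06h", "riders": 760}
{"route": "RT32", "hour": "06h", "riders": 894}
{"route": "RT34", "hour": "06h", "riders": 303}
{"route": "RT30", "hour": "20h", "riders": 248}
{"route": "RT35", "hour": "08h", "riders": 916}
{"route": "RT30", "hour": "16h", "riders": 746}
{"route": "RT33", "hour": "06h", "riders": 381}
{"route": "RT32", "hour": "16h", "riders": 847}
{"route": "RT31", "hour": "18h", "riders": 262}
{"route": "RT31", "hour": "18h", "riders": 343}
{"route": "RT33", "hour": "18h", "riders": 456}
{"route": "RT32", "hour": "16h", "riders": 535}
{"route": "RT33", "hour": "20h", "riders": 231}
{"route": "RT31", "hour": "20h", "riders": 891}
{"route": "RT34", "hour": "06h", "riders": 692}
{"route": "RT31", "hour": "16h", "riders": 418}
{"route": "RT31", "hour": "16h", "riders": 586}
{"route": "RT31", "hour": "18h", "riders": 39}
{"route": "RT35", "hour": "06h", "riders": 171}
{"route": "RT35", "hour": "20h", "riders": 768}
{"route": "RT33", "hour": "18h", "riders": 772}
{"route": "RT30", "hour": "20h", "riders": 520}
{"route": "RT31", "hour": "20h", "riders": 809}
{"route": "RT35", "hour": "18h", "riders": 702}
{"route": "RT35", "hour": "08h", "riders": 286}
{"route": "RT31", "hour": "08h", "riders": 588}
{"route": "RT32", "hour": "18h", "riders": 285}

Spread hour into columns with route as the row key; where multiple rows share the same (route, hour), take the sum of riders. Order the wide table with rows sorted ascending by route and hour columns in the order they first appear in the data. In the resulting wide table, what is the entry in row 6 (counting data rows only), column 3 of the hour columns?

899

With rows sorted ascending by route, row 6 is route=RT35. hour columns in first-appearance order: 20h, 18h, 06h, 16h, 08h; column 3 is 06h.
Long rows with route=RT35, hour=06h: 88 + 640 + 171 = 899.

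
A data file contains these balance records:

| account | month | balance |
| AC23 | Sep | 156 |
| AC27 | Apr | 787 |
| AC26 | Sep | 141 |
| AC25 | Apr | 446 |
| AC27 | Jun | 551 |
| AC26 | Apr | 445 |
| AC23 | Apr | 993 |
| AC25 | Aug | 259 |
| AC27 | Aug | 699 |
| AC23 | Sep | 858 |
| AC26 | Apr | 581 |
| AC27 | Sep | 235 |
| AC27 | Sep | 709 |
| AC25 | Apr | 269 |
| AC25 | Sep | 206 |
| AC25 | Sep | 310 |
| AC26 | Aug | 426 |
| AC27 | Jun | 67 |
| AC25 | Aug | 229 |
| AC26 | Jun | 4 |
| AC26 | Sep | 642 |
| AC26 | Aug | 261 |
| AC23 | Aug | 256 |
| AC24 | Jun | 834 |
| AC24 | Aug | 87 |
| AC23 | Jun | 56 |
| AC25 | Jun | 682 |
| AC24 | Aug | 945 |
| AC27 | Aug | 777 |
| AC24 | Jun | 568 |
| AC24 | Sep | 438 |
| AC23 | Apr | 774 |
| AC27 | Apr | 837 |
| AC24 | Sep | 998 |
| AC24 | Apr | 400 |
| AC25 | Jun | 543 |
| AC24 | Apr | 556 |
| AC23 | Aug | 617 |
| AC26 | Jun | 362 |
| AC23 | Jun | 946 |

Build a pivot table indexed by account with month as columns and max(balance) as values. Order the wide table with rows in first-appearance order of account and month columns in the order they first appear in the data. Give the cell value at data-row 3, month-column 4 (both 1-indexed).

With rows in first-appearance order of account, row 3 is account=AC26. month columns in first-appearance order: Sep, Apr, Jun, Aug; column 4 is Aug.
Long rows with account=AC26, month=Aug: max(426, 261) = 426.

426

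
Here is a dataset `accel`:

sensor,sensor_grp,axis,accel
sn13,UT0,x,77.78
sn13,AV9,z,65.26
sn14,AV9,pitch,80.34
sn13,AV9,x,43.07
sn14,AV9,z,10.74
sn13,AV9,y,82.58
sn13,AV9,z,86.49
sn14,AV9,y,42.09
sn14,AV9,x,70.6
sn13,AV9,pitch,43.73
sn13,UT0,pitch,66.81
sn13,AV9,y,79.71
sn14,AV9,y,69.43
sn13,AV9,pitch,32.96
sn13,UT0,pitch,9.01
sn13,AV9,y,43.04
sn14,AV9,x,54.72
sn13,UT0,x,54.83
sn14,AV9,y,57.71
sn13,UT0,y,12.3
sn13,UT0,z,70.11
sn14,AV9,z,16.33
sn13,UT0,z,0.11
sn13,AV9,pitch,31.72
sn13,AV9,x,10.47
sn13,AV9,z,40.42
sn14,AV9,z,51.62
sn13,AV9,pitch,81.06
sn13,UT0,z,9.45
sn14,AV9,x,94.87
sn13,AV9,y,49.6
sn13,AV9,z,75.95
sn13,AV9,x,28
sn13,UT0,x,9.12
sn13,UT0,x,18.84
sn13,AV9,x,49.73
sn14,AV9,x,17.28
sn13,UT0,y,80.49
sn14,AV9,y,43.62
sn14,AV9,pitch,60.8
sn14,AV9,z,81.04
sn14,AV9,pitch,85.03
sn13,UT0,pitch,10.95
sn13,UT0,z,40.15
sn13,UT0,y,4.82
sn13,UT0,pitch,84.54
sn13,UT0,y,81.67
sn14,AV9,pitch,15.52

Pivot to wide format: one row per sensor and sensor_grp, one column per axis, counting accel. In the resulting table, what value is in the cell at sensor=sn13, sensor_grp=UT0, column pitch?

4

Rows with sensor=sn13, sensor_grp=UT0 and axis=pitch: accel values are 66.81, 9.01, 10.95, 84.54.
4 rows match — count = 4.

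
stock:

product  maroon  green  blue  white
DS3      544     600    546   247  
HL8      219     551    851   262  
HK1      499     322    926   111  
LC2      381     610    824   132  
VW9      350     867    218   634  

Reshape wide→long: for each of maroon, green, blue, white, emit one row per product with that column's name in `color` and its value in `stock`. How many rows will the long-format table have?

5 product values × 4 melted columns = 20 rows.

20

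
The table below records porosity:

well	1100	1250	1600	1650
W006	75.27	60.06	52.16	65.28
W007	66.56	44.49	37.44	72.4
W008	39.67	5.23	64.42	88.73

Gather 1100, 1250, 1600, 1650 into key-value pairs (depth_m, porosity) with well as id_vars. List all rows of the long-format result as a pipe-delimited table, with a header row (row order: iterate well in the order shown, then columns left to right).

Each (well, column) pair becomes one row: 3 × 4 = 12 rows.
For example, (W006, 1100) → porosity=75.27.

| well | depth_m | porosity |
| W006 | 1100 | 75.27 |
| W006 | 1250 | 60.06 |
| W006 | 1600 | 52.16 |
| W006 | 1650 | 65.28 |
| W007 | 1100 | 66.56 |
| W007 | 1250 | 44.49 |
| W007 | 1600 | 37.44 |
| W007 | 1650 | 72.4 |
| W008 | 1100 | 39.67 |
| W008 | 1250 | 5.23 |
| W008 | 1600 | 64.42 |
| W008 | 1650 | 88.73 |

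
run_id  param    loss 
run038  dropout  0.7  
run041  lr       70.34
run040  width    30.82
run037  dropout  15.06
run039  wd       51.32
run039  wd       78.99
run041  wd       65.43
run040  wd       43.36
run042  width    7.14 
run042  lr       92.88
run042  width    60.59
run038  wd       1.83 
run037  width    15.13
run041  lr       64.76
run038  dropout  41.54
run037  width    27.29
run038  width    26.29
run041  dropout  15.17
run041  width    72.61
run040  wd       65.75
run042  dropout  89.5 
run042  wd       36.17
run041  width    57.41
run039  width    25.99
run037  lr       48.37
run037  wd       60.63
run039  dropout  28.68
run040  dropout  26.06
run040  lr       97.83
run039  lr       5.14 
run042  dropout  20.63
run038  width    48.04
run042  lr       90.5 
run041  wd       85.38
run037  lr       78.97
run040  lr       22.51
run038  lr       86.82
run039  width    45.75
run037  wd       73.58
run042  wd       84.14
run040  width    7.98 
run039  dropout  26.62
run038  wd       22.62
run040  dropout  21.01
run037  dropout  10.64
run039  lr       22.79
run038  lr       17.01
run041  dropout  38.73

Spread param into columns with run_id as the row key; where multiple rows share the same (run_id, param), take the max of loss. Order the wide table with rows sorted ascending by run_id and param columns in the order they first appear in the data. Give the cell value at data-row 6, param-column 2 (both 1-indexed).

With rows sorted ascending by run_id, row 6 is run_id=run042. param columns in first-appearance order: dropout, lr, width, wd; column 2 is lr.
Long rows with run_id=run042, param=lr: max(92.88, 90.5) = 92.88.

92.88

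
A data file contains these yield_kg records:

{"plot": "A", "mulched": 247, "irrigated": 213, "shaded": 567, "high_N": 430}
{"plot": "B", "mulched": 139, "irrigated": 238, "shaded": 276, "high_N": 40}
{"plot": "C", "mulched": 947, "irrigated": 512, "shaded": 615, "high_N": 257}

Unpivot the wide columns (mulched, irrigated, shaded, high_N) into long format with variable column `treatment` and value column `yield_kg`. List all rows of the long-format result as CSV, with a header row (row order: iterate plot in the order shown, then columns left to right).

plot,treatment,yield_kg
A,mulched,247
A,irrigated,213
A,shaded,567
A,high_N,430
B,mulched,139
B,irrigated,238
B,shaded,276
B,high_N,40
C,mulched,947
C,irrigated,512
C,shaded,615
C,high_N,257

Each (plot, column) pair becomes one row: 3 × 4 = 12 rows.
For example, (A, mulched) → yield_kg=247.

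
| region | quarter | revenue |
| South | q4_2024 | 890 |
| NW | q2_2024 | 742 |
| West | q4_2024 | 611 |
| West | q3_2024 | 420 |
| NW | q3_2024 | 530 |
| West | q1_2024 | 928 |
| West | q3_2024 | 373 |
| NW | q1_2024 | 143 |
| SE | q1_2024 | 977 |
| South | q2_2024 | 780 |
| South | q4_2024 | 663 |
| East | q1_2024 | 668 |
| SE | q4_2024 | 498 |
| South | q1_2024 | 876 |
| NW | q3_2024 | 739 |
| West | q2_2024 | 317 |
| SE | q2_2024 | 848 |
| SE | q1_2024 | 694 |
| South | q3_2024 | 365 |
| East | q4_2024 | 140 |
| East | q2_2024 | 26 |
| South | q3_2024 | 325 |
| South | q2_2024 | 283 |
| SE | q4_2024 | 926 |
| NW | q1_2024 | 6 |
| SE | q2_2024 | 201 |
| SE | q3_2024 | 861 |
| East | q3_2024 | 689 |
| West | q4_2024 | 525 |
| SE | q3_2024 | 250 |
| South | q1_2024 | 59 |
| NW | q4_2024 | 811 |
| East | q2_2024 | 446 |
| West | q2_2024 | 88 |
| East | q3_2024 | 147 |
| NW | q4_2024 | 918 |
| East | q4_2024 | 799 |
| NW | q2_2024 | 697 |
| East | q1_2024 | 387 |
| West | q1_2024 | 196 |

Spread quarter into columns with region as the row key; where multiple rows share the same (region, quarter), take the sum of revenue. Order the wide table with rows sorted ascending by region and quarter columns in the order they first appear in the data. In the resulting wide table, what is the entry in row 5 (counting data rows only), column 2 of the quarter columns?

405

With rows sorted ascending by region, row 5 is region=West. quarter columns in first-appearance order: q4_2024, q2_2024, q3_2024, q1_2024; column 2 is q2_2024.
Long rows with region=West, quarter=q2_2024: 317 + 88 = 405.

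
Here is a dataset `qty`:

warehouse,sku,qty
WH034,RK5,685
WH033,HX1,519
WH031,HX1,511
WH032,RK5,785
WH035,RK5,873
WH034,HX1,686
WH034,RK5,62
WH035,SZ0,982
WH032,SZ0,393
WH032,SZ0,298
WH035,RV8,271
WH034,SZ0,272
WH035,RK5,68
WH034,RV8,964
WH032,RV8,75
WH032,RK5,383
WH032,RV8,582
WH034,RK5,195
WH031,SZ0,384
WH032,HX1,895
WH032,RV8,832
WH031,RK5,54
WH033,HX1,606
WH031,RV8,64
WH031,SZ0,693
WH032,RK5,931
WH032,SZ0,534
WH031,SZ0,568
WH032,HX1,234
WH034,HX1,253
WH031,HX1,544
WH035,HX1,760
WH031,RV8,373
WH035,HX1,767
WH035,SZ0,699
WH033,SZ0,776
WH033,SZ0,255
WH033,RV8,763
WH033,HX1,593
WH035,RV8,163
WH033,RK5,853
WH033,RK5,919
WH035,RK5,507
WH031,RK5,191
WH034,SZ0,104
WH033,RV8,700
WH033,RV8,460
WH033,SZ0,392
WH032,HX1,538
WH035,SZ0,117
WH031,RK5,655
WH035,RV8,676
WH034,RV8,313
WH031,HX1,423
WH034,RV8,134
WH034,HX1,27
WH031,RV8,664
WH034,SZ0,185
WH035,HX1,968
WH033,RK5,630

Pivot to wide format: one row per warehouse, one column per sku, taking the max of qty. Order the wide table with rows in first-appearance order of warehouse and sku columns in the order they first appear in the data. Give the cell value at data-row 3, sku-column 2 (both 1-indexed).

544

With rows in first-appearance order of warehouse, row 3 is warehouse=WH031. sku columns in first-appearance order: RK5, HX1, SZ0, RV8; column 2 is HX1.
Long rows with warehouse=WH031, sku=HX1: max(511, 544, 423) = 544.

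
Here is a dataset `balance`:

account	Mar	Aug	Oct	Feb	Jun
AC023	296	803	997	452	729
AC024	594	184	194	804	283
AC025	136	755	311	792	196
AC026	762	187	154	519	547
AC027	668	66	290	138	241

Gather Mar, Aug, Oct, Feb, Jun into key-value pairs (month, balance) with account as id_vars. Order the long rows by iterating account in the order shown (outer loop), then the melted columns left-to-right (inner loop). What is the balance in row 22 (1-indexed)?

25 rows total (5 × 5). Row 22: index ⌊(22-1)/5⌋ = 4 into account → AC027; (22-1) mod 5 = 1 into the melted columns → Aug.
So row 22 is (AC027, Aug, 66); balance = 66.

66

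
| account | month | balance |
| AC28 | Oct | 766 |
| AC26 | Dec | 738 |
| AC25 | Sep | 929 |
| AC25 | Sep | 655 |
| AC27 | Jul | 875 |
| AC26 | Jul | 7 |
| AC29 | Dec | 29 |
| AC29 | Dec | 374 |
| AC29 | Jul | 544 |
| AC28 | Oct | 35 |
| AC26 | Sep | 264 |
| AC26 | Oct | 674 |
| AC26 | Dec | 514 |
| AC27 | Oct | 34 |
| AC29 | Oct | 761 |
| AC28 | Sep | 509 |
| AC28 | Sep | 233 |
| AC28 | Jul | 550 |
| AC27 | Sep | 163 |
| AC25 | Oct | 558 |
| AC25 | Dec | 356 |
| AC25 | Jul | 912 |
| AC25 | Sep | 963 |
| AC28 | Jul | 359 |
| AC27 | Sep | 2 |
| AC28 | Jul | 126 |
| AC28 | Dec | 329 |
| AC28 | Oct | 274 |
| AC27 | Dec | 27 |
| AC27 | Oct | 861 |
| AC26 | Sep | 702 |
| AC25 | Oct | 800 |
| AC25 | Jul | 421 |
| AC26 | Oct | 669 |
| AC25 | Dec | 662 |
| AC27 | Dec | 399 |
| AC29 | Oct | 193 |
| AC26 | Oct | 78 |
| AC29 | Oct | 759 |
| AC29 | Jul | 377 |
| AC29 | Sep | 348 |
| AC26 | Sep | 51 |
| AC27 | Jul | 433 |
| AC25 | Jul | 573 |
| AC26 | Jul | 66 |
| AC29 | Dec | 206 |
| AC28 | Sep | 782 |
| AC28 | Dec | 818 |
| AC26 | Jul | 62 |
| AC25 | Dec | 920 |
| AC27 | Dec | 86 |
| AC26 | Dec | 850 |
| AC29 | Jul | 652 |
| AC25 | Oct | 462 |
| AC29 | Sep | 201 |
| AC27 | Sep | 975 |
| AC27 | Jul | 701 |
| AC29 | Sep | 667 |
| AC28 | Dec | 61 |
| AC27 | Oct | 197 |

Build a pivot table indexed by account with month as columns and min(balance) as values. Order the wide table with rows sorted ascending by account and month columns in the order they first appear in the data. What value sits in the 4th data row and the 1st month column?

35

With rows sorted ascending by account, row 4 is account=AC28. month columns in first-appearance order: Oct, Dec, Sep, Jul; column 1 is Oct.
Long rows with account=AC28, month=Oct: min(766, 35, 274) = 35.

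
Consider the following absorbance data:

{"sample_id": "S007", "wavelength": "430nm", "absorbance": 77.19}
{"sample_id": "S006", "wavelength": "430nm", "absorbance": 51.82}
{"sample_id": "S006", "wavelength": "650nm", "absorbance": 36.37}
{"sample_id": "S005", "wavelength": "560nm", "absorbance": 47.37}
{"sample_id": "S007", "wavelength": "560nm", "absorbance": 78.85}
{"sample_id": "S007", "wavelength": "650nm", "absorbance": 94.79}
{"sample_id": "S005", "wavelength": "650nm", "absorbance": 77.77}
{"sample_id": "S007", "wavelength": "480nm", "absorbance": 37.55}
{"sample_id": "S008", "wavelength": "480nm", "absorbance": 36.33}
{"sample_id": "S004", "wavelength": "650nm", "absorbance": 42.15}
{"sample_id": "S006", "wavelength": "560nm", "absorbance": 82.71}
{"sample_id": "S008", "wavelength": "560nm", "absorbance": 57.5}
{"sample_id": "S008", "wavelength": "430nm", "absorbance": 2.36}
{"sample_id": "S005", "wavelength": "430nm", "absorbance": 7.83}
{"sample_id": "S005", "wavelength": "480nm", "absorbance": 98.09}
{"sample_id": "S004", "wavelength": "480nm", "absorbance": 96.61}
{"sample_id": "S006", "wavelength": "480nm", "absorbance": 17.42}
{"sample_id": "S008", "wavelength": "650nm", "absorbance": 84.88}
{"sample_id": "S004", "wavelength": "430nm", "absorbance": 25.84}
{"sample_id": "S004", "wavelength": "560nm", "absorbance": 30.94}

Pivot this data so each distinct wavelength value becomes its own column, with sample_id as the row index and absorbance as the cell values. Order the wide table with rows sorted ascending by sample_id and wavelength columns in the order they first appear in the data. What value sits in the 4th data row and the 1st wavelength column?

77.19

With rows sorted ascending by sample_id, row 4 is sample_id=S007. wavelength columns in first-appearance order: 430nm, 650nm, 560nm, 480nm; column 1 is 430nm.
Long rows with sample_id=S007, wavelength=430nm: absorbance = 77.19.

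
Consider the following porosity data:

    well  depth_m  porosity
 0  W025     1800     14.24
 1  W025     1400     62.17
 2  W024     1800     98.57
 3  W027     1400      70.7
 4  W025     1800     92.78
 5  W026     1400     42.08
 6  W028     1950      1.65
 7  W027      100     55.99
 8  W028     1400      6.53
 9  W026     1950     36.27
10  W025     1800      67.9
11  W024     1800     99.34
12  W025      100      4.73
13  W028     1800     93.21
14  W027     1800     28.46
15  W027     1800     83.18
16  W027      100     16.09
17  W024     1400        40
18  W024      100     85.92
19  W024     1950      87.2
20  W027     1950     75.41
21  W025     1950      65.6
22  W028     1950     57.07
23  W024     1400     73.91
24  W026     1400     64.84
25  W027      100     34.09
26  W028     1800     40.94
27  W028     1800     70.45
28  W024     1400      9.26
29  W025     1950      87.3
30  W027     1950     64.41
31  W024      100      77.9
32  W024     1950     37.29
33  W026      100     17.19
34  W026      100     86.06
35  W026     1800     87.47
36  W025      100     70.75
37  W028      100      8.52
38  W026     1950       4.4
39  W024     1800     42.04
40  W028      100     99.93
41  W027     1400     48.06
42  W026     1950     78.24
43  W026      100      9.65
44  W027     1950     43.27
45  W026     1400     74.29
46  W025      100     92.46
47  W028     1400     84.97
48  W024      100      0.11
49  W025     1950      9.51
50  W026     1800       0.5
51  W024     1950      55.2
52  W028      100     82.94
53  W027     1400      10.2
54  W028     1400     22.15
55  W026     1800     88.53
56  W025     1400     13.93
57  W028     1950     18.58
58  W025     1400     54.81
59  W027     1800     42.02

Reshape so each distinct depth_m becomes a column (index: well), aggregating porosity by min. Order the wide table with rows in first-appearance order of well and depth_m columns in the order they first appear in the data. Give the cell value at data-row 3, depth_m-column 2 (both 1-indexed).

With rows in first-appearance order of well, row 3 is well=W027. depth_m columns in first-appearance order: 1800, 1400, 1950, 100; column 2 is 1400.
Long rows with well=W027, depth_m=1400: min(70.7, 48.06, 10.2) = 10.2.

10.2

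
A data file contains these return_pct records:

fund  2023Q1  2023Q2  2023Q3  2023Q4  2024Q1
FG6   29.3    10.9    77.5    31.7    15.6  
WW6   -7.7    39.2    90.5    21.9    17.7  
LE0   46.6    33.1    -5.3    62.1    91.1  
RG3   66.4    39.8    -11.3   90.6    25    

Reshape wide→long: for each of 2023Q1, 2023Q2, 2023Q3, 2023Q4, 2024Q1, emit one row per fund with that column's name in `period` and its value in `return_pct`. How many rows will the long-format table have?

20

4 fund values × 5 melted columns = 20 rows.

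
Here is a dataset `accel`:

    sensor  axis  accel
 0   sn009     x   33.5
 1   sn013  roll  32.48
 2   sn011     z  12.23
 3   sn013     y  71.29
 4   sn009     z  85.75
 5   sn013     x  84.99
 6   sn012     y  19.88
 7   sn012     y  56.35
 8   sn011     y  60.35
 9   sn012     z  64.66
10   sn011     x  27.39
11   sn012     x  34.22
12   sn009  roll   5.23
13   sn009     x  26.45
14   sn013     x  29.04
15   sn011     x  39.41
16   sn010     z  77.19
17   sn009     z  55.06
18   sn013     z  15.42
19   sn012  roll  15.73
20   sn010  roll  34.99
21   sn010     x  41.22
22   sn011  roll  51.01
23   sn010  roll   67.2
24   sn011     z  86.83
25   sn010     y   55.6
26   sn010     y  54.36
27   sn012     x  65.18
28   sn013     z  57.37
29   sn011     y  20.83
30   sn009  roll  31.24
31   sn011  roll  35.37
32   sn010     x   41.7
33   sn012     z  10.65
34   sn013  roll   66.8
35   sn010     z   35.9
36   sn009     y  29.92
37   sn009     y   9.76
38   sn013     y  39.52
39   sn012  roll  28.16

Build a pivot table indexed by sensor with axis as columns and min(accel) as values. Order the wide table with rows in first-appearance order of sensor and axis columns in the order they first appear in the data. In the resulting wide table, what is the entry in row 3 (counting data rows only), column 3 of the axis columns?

With rows in first-appearance order of sensor, row 3 is sensor=sn011. axis columns in first-appearance order: x, roll, z, y; column 3 is z.
Long rows with sensor=sn011, axis=z: min(12.23, 86.83) = 12.23.

12.23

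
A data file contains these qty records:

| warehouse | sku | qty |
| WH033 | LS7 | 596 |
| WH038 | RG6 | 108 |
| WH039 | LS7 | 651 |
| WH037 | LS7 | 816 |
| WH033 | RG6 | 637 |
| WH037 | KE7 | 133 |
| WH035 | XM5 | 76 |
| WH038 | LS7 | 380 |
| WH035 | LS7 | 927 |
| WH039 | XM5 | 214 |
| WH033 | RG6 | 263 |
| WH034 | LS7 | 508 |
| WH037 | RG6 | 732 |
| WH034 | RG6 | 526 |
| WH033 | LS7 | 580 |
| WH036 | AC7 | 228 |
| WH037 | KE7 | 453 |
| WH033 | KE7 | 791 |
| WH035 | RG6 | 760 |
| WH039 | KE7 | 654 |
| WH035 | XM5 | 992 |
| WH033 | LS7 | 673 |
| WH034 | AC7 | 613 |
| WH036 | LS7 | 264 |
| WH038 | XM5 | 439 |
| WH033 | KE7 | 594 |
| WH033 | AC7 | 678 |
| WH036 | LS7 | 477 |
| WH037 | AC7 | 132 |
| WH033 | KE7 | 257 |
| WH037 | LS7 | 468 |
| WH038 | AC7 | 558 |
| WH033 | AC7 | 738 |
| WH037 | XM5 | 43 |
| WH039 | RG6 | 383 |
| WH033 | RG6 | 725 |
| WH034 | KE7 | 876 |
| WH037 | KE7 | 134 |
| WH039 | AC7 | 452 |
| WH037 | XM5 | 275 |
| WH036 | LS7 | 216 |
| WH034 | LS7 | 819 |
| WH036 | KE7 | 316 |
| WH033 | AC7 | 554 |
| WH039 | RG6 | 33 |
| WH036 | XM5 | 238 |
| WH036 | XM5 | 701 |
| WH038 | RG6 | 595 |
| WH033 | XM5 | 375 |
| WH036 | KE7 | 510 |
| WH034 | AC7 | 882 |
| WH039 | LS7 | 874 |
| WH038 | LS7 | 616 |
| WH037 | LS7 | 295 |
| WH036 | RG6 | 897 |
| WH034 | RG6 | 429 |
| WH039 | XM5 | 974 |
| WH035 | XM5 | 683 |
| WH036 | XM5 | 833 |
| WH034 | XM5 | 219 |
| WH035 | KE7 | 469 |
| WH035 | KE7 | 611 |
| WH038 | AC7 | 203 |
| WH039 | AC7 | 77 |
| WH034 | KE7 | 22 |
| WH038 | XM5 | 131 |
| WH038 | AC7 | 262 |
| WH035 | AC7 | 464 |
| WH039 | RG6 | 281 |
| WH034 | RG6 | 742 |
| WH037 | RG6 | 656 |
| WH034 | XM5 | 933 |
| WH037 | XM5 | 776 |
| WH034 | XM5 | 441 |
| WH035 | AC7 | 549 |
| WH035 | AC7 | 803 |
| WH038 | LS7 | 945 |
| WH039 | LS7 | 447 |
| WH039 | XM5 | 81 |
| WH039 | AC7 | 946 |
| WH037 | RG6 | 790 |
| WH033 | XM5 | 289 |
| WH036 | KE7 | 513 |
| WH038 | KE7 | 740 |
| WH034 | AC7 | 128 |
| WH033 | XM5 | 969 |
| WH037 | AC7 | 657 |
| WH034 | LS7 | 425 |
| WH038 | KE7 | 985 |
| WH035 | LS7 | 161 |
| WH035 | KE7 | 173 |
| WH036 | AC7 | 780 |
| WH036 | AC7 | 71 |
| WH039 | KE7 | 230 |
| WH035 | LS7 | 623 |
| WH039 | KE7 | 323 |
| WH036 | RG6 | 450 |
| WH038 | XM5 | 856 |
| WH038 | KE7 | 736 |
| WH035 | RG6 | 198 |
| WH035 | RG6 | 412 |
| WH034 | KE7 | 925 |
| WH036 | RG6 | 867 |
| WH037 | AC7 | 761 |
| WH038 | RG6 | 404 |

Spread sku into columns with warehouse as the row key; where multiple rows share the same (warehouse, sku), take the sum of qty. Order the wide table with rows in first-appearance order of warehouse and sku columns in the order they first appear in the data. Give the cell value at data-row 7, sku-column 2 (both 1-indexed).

2214

With rows in first-appearance order of warehouse, row 7 is warehouse=WH036. sku columns in first-appearance order: LS7, RG6, KE7, XM5, AC7; column 2 is RG6.
Long rows with warehouse=WH036, sku=RG6: 897 + 450 + 867 = 2214.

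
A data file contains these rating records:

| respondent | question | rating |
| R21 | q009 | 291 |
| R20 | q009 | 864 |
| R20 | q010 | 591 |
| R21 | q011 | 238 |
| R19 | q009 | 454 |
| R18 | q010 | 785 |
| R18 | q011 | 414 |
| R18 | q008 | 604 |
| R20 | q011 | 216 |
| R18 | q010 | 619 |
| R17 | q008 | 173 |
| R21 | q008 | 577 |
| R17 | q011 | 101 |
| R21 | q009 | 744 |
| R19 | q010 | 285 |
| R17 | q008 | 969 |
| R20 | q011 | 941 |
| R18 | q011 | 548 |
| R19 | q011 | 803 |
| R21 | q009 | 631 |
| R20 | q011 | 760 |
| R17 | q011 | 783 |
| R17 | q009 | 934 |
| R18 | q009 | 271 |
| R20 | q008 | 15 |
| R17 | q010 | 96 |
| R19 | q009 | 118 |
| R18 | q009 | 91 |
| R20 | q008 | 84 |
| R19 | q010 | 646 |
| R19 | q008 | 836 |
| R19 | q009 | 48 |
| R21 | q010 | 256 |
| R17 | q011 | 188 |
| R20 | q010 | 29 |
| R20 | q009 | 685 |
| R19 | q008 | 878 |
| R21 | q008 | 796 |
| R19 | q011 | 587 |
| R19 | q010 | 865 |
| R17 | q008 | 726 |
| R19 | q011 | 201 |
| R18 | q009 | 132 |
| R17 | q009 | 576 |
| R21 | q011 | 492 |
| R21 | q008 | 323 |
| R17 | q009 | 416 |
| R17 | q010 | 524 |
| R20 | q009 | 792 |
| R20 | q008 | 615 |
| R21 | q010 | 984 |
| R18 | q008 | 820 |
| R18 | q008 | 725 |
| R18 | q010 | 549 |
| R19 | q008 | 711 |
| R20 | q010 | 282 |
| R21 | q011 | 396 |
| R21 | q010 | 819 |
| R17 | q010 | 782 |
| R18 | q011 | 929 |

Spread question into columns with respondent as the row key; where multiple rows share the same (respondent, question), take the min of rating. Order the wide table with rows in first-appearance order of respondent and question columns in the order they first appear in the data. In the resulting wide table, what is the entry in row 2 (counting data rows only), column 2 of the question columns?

With rows in first-appearance order of respondent, row 2 is respondent=R20. question columns in first-appearance order: q009, q010, q011, q008; column 2 is q010.
Long rows with respondent=R20, question=q010: min(591, 29, 282) = 29.

29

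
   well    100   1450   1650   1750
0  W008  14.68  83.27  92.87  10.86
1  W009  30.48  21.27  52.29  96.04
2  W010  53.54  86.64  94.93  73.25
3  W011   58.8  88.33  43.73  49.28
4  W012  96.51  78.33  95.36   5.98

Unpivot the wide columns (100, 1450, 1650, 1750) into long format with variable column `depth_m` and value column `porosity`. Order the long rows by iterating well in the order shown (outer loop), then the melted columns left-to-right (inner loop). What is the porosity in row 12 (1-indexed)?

73.25

20 rows total (5 × 4). Row 12: index ⌊(12-1)/4⌋ = 2 into well → W010; (12-1) mod 4 = 3 into the melted columns → 1750.
So row 12 is (W010, 1750, 73.25); porosity = 73.25.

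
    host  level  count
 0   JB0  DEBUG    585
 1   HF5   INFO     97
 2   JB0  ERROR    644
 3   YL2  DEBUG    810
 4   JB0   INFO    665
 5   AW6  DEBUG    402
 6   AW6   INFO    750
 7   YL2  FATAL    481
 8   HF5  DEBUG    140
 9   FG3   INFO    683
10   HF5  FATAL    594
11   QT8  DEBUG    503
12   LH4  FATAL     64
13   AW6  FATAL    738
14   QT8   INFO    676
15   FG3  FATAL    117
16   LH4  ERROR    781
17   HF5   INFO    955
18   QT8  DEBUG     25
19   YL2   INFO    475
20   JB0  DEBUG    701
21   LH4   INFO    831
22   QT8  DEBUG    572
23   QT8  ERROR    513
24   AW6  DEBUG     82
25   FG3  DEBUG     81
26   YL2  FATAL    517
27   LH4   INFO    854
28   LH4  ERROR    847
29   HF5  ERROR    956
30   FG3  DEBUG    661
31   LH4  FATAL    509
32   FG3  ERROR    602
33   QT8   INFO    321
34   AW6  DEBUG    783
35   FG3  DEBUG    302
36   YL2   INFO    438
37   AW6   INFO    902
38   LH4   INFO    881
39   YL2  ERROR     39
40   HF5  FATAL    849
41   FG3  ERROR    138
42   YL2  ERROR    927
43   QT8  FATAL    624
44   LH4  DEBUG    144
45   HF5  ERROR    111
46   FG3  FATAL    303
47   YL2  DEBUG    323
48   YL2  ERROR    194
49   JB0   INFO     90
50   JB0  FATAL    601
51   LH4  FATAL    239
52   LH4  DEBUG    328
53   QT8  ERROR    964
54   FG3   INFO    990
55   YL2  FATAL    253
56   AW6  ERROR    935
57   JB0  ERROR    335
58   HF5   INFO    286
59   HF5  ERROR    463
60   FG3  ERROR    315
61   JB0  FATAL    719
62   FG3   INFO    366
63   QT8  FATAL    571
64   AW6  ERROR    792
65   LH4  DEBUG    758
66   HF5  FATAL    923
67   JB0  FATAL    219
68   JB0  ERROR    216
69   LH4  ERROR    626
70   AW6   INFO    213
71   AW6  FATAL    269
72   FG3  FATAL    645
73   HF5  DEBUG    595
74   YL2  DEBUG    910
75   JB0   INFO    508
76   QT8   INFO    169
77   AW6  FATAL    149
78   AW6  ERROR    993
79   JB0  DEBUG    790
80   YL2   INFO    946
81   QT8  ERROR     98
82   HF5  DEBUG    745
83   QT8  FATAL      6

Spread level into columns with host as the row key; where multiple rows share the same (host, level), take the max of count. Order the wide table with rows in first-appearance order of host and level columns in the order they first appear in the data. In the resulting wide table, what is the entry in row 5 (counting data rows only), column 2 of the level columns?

990

With rows in first-appearance order of host, row 5 is host=FG3. level columns in first-appearance order: DEBUG, INFO, ERROR, FATAL; column 2 is INFO.
Long rows with host=FG3, level=INFO: max(683, 990, 366) = 990.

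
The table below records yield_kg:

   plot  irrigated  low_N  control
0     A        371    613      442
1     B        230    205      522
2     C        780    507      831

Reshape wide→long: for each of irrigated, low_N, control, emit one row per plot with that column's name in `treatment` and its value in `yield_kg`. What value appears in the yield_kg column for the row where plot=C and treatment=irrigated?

Unpivoting turns each (plot, wide-column) pair into one long row.
The wide cell at row C, column irrigated holds 780, so the long row (C, irrigated) has yield_kg=780.

780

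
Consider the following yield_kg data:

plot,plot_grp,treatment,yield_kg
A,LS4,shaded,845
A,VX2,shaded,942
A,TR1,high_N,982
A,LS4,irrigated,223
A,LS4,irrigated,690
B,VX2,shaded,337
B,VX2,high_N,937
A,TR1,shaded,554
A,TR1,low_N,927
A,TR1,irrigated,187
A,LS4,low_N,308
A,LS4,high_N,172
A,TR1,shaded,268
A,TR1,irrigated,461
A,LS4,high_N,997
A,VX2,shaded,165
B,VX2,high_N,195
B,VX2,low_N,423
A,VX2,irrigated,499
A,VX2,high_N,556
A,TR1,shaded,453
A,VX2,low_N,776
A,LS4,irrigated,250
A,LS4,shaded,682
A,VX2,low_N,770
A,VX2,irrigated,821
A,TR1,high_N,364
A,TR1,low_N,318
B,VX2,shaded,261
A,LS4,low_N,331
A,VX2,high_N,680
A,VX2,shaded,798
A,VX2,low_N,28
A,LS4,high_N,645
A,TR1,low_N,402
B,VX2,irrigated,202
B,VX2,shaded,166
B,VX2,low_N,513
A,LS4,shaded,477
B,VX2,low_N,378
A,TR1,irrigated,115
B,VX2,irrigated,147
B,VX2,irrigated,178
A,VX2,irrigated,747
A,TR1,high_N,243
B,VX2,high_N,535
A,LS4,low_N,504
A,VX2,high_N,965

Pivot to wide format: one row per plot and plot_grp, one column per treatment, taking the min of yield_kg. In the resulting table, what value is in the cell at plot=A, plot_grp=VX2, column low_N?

Rows with plot=A, plot_grp=VX2 and treatment=low_N: yield_kg values are 776, 770, 28.
min(776, 770, 28) = 28.

28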